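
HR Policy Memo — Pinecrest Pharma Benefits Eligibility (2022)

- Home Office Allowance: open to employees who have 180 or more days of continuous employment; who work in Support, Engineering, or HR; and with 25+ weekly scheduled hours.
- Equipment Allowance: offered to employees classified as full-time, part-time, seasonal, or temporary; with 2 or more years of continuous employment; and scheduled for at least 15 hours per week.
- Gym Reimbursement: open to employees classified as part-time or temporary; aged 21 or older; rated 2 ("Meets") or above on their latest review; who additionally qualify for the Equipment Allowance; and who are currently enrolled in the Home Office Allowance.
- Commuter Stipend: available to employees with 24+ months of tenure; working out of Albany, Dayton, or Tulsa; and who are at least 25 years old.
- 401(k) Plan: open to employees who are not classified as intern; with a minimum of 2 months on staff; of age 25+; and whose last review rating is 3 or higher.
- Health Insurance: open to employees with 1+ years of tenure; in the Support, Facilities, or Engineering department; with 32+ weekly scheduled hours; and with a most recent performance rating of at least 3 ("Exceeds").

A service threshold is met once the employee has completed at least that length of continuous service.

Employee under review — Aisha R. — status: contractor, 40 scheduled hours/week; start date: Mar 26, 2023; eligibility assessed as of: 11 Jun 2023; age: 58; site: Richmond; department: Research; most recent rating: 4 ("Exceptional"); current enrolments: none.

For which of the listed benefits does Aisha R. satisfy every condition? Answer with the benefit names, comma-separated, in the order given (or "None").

Service from Mar 26, 2023 to 11 Jun 2023: 77 days.
Home Office Allowance — service 77 days < 180 days ✗ → not eligible.
Equipment Allowance — status contractor ✗ (requires full-time, part-time, seasonal, or temporary) → not eligible.
Gym Reimbursement — status contractor ✗ (requires part-time or temporary) → not eligible.
Commuter Stipend — service 77 days < 24 months (≈720 days) ✗ → not eligible.
401(k) Plan — status contractor ✓ (not excluded); service 77 days ≥ 2 months (≈60 days) ✓; age 58 ≥ 25 ✓; rating 4 ≥ 3 ✓ → eligible.
Health Insurance — service 77 days < 1 year (≈365 days) ✗ → not eligible.

401(k) Plan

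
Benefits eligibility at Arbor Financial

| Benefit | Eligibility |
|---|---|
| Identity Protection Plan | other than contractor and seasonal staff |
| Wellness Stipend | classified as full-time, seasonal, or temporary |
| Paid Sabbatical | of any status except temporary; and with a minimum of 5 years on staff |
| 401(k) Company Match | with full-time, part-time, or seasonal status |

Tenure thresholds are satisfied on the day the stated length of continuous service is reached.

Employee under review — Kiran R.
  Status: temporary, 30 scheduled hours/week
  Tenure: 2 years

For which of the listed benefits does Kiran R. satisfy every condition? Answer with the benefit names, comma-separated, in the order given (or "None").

Identity Protection Plan — status temporary ✓ (not excluded) → eligible.
Wellness Stipend — status temporary ✓ → eligible.
Paid Sabbatical — status temporary ✗ (excluded) → not eligible.
401(k) Company Match — status temporary ✗ (requires full-time, part-time, or seasonal) → not eligible.

Identity Protection Plan, Wellness Stipend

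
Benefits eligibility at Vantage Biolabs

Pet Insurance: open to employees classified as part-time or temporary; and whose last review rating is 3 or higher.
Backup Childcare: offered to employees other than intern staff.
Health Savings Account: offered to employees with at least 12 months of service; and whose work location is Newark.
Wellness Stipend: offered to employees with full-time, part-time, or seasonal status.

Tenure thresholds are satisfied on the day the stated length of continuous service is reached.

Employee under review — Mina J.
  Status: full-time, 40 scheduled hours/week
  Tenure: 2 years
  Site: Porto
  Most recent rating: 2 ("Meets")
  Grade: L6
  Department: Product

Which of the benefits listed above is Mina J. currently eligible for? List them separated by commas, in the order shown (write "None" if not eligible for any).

Backup Childcare, Wellness Stipend

Pet Insurance — status full-time ✗ (requires part-time or temporary) → not eligible.
Backup Childcare — status full-time ✓ (not excluded) → eligible.
Health Savings Account — service 2 years ≥ 12 months (≈360 days) ✓; site Porto ✗ (not Newark) → not eligible.
Wellness Stipend — status full-time ✓ → eligible.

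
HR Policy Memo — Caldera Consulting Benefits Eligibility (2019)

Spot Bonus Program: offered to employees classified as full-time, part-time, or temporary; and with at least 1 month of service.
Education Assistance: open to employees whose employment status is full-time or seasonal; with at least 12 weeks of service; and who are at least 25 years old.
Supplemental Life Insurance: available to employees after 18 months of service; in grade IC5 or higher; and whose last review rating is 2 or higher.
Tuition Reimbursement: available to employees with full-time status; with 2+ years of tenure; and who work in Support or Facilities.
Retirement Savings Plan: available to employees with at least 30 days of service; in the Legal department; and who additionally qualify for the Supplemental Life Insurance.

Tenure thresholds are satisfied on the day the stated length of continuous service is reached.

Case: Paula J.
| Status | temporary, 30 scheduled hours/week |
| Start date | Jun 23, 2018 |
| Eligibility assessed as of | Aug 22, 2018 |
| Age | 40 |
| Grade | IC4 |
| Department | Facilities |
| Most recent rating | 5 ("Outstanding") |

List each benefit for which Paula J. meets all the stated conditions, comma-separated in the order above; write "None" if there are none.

Service from Jun 23, 2018 to Aug 22, 2018: 60 days.
Spot Bonus Program — status temporary ✓; service 60 days ≥ 1 month (≈30 days) ✓ → eligible.
Education Assistance — status temporary ✗ (requires full-time or seasonal) → not eligible.
Supplemental Life Insurance — service 60 days < 18 months (≈540 days) ✗ → not eligible.
Tuition Reimbursement — status temporary ✗ (requires full-time) → not eligible.
Retirement Savings Plan — service 60 days ≥ 30 days ✓; dept Facilities ✗ → not eligible.

Spot Bonus Program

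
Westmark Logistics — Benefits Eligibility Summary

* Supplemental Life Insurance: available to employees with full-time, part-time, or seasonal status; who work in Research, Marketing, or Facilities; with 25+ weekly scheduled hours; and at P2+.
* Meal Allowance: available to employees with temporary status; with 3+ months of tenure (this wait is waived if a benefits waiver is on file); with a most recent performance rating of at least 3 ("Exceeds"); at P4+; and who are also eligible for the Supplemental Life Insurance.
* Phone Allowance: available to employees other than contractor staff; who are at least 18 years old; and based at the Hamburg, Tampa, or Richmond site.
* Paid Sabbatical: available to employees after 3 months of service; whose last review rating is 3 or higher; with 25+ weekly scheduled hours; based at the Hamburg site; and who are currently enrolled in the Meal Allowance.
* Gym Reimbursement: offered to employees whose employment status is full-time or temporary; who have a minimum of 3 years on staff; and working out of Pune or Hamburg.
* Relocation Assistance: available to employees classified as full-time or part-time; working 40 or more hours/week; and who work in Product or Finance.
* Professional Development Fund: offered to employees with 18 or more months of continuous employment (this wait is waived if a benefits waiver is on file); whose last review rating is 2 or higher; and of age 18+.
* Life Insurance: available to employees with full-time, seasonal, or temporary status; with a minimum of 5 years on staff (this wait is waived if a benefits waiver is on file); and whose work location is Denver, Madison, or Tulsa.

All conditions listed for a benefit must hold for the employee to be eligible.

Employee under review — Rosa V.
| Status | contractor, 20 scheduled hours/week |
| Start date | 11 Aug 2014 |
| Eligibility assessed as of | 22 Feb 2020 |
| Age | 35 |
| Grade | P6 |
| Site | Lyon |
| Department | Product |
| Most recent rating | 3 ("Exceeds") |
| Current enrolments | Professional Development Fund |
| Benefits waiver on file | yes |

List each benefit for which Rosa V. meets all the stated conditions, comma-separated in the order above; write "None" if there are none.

Service from 11 Aug 2014 to 22 Feb 2020: 2021 days.
Supplemental Life Insurance — status contractor ✗ (requires full-time, part-time, or seasonal) → not eligible.
Meal Allowance — status contractor ✗ (requires temporary) → not eligible.
Phone Allowance — status contractor ✗ (excluded) → not eligible.
Paid Sabbatical — service 2021 days ≥ 3 months (≈90 days) ✓; rating 3 ≥ 3 ✓; 20 hrs/wk < 25 ✗ → not eligible.
Gym Reimbursement — status contractor ✗ (requires full-time or temporary) → not eligible.
Relocation Assistance — status contractor ✗ (requires full-time or part-time) → not eligible.
Professional Development Fund — benefits waiver on file ✓; rating 3 ≥ 2 ✓; age 35 ≥ 18 ✓ → eligible.
Life Insurance — status contractor ✗ (requires full-time, seasonal, or temporary) → not eligible.

Professional Development Fund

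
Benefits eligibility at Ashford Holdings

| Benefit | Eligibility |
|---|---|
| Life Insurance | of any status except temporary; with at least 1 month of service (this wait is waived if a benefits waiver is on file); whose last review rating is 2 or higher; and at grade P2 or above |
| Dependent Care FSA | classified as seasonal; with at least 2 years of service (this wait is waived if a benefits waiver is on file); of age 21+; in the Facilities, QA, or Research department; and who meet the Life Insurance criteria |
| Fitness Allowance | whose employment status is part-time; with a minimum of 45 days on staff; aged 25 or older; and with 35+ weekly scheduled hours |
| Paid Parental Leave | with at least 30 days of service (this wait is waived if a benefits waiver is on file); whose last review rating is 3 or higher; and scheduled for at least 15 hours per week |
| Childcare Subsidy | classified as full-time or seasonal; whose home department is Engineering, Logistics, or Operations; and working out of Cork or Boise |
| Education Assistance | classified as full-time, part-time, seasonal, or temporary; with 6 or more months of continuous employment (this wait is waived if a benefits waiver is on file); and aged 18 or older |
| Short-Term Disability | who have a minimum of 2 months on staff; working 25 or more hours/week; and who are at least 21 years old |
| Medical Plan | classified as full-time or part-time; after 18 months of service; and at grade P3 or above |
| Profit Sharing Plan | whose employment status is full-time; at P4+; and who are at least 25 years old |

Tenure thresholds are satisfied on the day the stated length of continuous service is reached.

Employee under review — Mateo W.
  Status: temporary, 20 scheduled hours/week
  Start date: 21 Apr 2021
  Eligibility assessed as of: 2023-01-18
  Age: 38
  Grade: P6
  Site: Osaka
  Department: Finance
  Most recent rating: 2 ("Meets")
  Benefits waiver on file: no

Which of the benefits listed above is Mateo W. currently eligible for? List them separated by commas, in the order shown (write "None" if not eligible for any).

Education Assistance

Service from 21 Apr 2021 to 2023-01-18: 637 days.
Life Insurance — status temporary ✗ (excluded) → not eligible.
Dependent Care FSA — status temporary ✗ (requires seasonal) → not eligible.
Fitness Allowance — status temporary ✗ (requires part-time) → not eligible.
Paid Parental Leave — no waiver, service 637 days ≥ 30 days ✓; rating 2 < 3 ✗ → not eligible.
Childcare Subsidy — status temporary ✗ (requires full-time or seasonal) → not eligible.
Education Assistance — status temporary ✓; no waiver, service 637 days ≥ 6 months (≈180 days) ✓; age 38 ≥ 18 ✓ → eligible.
Short-Term Disability — service 637 days ≥ 2 months (≈60 days) ✓; 20 hrs/wk < 25 ✗ → not eligible.
Medical Plan — status temporary ✗ (requires full-time or part-time) → not eligible.
Profit Sharing Plan — status temporary ✗ (requires full-time) → not eligible.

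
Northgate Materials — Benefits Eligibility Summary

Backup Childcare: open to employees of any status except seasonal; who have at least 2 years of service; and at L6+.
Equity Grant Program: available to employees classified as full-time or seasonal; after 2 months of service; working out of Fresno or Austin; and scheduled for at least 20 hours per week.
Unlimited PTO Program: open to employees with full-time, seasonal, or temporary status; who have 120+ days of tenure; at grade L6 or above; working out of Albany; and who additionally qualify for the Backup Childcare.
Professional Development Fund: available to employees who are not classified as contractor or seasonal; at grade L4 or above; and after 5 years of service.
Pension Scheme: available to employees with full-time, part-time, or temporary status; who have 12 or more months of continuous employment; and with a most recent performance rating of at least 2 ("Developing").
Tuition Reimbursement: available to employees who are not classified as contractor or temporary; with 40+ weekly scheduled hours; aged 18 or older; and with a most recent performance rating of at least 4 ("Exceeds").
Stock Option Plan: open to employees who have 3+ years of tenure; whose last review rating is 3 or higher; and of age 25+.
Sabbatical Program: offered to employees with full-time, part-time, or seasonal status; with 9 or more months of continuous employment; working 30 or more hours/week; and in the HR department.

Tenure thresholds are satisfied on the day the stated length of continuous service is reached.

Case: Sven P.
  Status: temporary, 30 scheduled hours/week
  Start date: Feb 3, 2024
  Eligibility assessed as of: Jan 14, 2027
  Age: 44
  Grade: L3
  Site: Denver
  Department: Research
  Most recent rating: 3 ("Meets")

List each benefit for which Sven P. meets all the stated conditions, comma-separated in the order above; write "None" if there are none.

Pension Scheme

Service from Feb 3, 2024 to Jan 14, 2027: 1076 days.
Backup Childcare — status temporary ✓ (not excluded); service 1076 days ≥ 2 years (≈730 days) ✓; grade L3 < L6 ✗ → not eligible.
Equity Grant Program — status temporary ✗ (requires full-time or seasonal) → not eligible.
Unlimited PTO Program — status temporary ✓; service 1076 days ≥ 120 days ✓; grade L3 < L6 ✗ → not eligible.
Professional Development Fund — status temporary ✓ (not excluded); grade L3 < L4 ✗ → not eligible.
Pension Scheme — status temporary ✓; service 1076 days ≥ 12 months (≈360 days) ✓; rating 3 ≥ 2 ✓ → eligible.
Tuition Reimbursement — status temporary ✗ (excluded) → not eligible.
Stock Option Plan — service 1076 days < 3 years (≈1095 days) ✗ → not eligible.
Sabbatical Program — status temporary ✗ (requires full-time, part-time, or seasonal) → not eligible.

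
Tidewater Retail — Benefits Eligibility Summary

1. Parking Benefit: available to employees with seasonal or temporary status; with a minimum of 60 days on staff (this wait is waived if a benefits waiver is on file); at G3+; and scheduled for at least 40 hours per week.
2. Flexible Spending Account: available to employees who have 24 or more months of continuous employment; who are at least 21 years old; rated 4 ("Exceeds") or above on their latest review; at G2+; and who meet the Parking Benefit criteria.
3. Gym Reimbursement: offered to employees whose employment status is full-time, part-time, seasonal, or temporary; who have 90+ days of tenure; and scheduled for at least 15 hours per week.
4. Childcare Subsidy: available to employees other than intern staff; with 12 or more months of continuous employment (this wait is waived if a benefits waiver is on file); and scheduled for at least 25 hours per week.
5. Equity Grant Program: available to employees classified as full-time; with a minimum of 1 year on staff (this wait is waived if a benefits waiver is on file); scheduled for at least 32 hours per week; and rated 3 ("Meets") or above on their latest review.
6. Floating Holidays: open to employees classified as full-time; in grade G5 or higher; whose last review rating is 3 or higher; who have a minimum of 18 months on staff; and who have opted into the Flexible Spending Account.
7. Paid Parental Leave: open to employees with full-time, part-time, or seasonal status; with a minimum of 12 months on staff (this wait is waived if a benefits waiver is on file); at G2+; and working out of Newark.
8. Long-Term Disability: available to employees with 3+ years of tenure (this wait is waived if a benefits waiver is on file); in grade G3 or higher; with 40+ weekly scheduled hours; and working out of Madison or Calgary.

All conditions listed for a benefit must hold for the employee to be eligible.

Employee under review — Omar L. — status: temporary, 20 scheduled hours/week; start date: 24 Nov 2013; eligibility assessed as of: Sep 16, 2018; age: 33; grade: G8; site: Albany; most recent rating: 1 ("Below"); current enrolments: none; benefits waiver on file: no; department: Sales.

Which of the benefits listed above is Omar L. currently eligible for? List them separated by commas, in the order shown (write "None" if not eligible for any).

Service from 24 Nov 2013 to Sep 16, 2018: 1757 days.
Parking Benefit — status temporary ✓; no waiver, service 1757 days ≥ 60 days ✓; grade G8 ≥ G3 ✓; 20 hrs/wk < 40 ✗ → not eligible.
Flexible Spending Account — service 1757 days ≥ 24 months (≈720 days) ✓; age 33 ≥ 21 ✓; rating 1 < 4 ✗ → not eligible.
Gym Reimbursement — status temporary ✓; service 1757 days ≥ 90 days ✓; 20 hrs/wk ≥ 15 ✓ → eligible.
Childcare Subsidy — status temporary ✓ (not excluded); no waiver, service 1757 days ≥ 12 months (≈360 days) ✓; 20 hrs/wk < 25 ✗ → not eligible.
Equity Grant Program — status temporary ✗ (requires full-time) → not eligible.
Floating Holidays — status temporary ✗ (requires full-time) → not eligible.
Paid Parental Leave — status temporary ✗ (requires full-time, part-time, or seasonal) → not eligible.
Long-Term Disability — no waiver, service 1757 days ≥ 3 years (≈1095 days) ✓; grade G8 ≥ G3 ✓; 20 hrs/wk < 40 ✗ → not eligible.

Gym Reimbursement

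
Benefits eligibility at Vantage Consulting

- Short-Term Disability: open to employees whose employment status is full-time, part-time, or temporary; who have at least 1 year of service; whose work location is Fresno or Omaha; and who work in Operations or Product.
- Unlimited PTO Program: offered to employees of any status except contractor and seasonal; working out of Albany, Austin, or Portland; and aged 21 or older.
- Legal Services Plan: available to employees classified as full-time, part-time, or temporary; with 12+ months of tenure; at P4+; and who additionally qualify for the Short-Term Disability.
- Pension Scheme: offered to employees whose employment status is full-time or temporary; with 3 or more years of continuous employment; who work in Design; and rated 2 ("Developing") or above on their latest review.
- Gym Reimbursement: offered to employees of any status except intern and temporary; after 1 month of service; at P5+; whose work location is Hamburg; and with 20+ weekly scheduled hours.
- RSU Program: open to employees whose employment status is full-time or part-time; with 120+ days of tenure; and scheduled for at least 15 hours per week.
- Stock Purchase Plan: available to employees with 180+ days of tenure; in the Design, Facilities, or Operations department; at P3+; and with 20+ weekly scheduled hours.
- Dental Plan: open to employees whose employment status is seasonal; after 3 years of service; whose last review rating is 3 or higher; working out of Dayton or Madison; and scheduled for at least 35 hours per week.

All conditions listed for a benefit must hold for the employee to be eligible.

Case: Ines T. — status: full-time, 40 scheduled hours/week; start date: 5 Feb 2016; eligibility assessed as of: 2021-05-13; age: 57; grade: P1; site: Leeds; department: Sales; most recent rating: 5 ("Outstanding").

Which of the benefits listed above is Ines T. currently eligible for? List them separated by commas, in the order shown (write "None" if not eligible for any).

Service from 5 Feb 2016 to 2021-05-13: 1924 days.
Short-Term Disability — status full-time ✓; service 1924 days ≥ 1 year (≈365 days) ✓; site Leeds ✗ (not Fresno or Omaha) → not eligible.
Unlimited PTO Program — status full-time ✓ (not excluded); site Leeds ✗ (not Albany, Austin, or Portland) → not eligible.
Legal Services Plan — status full-time ✓; service 1924 days ≥ 12 months (≈360 days) ✓; grade P1 < P4 ✗ → not eligible.
Pension Scheme — status full-time ✓; service 1924 days ≥ 3 years (≈1095 days) ✓; dept Sales ✗ → not eligible.
Gym Reimbursement — status full-time ✓ (not excluded); service 1924 days ≥ 1 month (≈30 days) ✓; grade P1 < P5 ✗ → not eligible.
RSU Program — status full-time ✓; service 1924 days ≥ 120 days ✓; 40 hrs/wk ≥ 15 ✓ → eligible.
Stock Purchase Plan — service 1924 days ≥ 180 days ✓; dept Sales ✗ → not eligible.
Dental Plan — status full-time ✗ (requires seasonal) → not eligible.

RSU Program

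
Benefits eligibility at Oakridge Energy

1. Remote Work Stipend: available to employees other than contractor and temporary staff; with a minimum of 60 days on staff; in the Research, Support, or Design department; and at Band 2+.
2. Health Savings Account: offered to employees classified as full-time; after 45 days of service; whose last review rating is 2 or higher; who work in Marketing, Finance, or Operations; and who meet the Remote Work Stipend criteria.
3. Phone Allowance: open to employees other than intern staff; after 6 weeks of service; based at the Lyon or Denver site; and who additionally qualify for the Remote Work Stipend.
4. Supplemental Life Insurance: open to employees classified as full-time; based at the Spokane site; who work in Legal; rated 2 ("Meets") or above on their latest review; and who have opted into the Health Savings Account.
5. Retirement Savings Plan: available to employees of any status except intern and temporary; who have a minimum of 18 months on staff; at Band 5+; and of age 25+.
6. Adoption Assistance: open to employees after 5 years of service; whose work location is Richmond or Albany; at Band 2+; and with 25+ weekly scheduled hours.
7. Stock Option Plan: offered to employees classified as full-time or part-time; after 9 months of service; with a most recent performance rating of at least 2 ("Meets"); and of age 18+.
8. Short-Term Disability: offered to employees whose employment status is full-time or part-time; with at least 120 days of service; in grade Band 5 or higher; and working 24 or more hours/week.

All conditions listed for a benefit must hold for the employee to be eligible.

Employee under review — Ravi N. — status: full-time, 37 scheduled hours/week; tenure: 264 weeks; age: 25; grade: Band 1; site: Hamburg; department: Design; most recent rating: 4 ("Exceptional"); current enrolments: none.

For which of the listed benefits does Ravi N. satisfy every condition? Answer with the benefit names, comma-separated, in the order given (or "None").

Stock Option Plan

Remote Work Stipend — status full-time ✓ (not excluded); service 264 weeks ≥ 60 days ✓; dept Design ✓; grade Band 1 < Band 2 ✗ → not eligible.
Health Savings Account — status full-time ✓; service 264 weeks ≥ 45 days ✓; rating 4 ≥ 2 ✓; dept Design ✗ → not eligible.
Phone Allowance — status full-time ✓ (not excluded); service 264 weeks ≥ 6 weeks ✓; site Hamburg ✗ (not Lyon or Denver) → not eligible.
Supplemental Life Insurance — status full-time ✓; site Hamburg ✗ (not Spokane) → not eligible.
Retirement Savings Plan — status full-time ✓ (not excluded); service 264 weeks ≥ 18 months (≈540 days) ✓; grade Band 1 < Band 5 ✗ → not eligible.
Adoption Assistance — service 264 weeks ≥ 5 years (≈1825 days) ✓; site Hamburg ✗ (not Richmond or Albany) → not eligible.
Stock Option Plan — status full-time ✓; service 264 weeks ≥ 9 months (≈270 days) ✓; rating 4 ≥ 2 ✓; age 25 ≥ 18 ✓ → eligible.
Short-Term Disability — status full-time ✓; service 264 weeks ≥ 120 days ✓; grade Band 1 < Band 5 ✗ → not eligible.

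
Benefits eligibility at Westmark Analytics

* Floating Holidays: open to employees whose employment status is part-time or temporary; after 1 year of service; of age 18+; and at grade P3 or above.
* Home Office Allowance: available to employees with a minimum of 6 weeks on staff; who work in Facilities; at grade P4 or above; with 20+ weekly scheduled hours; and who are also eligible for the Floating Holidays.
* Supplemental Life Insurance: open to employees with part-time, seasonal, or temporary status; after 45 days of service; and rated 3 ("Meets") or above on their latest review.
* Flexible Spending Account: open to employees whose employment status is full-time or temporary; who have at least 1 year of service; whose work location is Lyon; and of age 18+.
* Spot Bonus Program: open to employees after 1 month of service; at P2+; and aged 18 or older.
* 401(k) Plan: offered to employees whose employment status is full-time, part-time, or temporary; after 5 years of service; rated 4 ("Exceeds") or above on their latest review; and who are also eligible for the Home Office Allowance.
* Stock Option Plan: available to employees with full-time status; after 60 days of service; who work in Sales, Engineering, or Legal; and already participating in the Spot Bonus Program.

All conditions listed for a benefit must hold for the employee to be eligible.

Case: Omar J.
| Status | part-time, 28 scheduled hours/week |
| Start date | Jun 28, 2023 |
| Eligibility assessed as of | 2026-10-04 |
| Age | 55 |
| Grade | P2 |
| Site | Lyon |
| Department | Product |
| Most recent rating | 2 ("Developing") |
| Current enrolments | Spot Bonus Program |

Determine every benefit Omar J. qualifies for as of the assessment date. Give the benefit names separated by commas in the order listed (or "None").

Spot Bonus Program

Service from Jun 28, 2023 to 2026-10-04: 1194 days.
Floating Holidays — status part-time ✓; service 1194 days ≥ 1 year (≈365 days) ✓; age 55 ≥ 18 ✓; grade P2 < P3 ✗ → not eligible.
Home Office Allowance — service 1194 days ≥ 6 weeks (≈42 days) ✓; dept Product ✗ → not eligible.
Supplemental Life Insurance — status part-time ✓; service 1194 days ≥ 45 days ✓; rating 2 < 3 ✗ → not eligible.
Flexible Spending Account — status part-time ✗ (requires full-time or temporary) → not eligible.
Spot Bonus Program — service 1194 days ≥ 1 month (≈30 days) ✓; grade P2 ≥ P2 ✓; age 55 ≥ 18 ✓ → eligible.
401(k) Plan — status part-time ✓; service 1194 days < 5 years (≈1825 days) ✗ → not eligible.
Stock Option Plan — status part-time ✗ (requires full-time) → not eligible.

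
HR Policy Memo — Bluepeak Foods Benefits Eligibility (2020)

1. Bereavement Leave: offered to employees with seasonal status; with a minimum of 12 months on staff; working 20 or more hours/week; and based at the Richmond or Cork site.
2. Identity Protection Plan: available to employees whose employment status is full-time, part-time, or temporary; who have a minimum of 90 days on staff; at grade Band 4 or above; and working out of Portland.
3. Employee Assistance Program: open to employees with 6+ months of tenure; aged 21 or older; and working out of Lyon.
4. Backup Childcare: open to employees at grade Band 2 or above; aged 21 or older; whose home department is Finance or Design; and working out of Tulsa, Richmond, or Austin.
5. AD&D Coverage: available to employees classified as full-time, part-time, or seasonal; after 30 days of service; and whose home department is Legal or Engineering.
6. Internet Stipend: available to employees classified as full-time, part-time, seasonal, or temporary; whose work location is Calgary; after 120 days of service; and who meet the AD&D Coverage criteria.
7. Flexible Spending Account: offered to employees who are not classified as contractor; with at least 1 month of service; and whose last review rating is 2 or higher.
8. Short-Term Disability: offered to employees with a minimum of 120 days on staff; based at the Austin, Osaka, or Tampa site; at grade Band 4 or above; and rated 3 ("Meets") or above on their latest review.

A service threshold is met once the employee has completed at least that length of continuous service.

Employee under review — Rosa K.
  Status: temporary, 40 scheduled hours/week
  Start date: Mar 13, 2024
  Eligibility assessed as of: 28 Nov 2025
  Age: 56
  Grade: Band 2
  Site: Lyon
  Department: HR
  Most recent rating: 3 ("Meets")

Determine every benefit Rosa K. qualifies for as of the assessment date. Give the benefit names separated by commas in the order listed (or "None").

Employee Assistance Program, Flexible Spending Account

Service from Mar 13, 2024 to 28 Nov 2025: 625 days.
Bereavement Leave — status temporary ✗ (requires seasonal) → not eligible.
Identity Protection Plan — status temporary ✓; service 625 days ≥ 90 days ✓; grade Band 2 < Band 4 ✗ → not eligible.
Employee Assistance Program — service 625 days ≥ 6 months (≈180 days) ✓; age 56 ≥ 21 ✓; site Lyon ✓ → eligible.
Backup Childcare — grade Band 2 ≥ Band 2 ✓; age 56 ≥ 21 ✓; dept HR ✗ → not eligible.
AD&D Coverage — status temporary ✗ (requires full-time, part-time, or seasonal) → not eligible.
Internet Stipend — status temporary ✓; site Lyon ✗ (not Calgary) → not eligible.
Flexible Spending Account — status temporary ✓ (not excluded); service 625 days ≥ 1 month (≈30 days) ✓; rating 3 ≥ 2 ✓ → eligible.
Short-Term Disability — service 625 days ≥ 120 days ✓; site Lyon ✗ (not Austin, Osaka, or Tampa) → not eligible.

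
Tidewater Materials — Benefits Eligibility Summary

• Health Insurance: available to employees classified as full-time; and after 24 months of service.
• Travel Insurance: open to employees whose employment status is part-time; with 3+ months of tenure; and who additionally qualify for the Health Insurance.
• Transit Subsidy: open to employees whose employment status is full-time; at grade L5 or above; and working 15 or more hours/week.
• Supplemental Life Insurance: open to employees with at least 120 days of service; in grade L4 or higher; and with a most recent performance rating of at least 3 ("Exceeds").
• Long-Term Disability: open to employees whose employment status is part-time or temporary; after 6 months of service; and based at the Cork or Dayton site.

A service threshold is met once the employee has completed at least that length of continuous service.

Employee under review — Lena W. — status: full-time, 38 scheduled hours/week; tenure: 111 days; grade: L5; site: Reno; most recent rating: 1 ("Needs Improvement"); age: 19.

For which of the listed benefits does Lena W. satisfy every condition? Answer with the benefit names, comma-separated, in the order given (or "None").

Health Insurance — status full-time ✓; service 111 days < 24 months (≈720 days) ✗ → not eligible.
Travel Insurance — status full-time ✗ (requires part-time) → not eligible.
Transit Subsidy — status full-time ✓; grade L5 ≥ L5 ✓; 38 hrs/wk ≥ 15 ✓ → eligible.
Supplemental Life Insurance — service 111 days < 120 days ✗ → not eligible.
Long-Term Disability — status full-time ✗ (requires part-time or temporary) → not eligible.

Transit Subsidy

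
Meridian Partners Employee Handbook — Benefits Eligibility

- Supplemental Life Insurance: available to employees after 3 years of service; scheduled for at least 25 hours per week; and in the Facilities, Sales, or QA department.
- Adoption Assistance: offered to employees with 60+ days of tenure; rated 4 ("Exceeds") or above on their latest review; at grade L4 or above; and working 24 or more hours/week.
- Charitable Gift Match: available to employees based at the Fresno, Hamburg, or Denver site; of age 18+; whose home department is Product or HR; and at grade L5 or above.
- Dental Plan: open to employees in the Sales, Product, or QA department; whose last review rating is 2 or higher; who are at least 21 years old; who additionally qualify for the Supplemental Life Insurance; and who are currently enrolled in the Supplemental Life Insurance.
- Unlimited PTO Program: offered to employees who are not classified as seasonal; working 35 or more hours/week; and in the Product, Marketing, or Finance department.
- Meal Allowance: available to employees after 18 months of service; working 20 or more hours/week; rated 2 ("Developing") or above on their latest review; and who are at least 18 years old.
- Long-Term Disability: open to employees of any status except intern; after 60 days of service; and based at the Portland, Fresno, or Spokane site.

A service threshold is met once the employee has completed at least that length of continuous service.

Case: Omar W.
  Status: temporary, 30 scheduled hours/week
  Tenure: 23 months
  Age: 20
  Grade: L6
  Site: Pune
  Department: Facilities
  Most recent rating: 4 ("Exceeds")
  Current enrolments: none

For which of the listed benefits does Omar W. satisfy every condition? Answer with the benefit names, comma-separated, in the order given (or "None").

Adoption Assistance, Meal Allowance

Supplemental Life Insurance — service 23 months < 3 years (≈1095 days) ✗ → not eligible.
Adoption Assistance — service 23 months ≥ 60 days ✓; rating 4 ≥ 4 ✓; grade L6 ≥ L4 ✓; 30 hrs/wk ≥ 24 ✓ → eligible.
Charitable Gift Match — site Pune ✗ (not Fresno, Hamburg, or Denver) → not eligible.
Dental Plan — dept Facilities ✗ → not eligible.
Unlimited PTO Program — status temporary ✓ (not excluded); 30 hrs/wk < 35 ✗ → not eligible.
Meal Allowance — service 23 months ≥ 18 months ✓; 30 hrs/wk ≥ 20 ✓; rating 4 ≥ 2 ✓; age 20 ≥ 18 ✓ → eligible.
Long-Term Disability — status temporary ✓ (not excluded); service 23 months ≥ 60 days ✓; site Pune ✗ (not Portland, Fresno, or Spokane) → not eligible.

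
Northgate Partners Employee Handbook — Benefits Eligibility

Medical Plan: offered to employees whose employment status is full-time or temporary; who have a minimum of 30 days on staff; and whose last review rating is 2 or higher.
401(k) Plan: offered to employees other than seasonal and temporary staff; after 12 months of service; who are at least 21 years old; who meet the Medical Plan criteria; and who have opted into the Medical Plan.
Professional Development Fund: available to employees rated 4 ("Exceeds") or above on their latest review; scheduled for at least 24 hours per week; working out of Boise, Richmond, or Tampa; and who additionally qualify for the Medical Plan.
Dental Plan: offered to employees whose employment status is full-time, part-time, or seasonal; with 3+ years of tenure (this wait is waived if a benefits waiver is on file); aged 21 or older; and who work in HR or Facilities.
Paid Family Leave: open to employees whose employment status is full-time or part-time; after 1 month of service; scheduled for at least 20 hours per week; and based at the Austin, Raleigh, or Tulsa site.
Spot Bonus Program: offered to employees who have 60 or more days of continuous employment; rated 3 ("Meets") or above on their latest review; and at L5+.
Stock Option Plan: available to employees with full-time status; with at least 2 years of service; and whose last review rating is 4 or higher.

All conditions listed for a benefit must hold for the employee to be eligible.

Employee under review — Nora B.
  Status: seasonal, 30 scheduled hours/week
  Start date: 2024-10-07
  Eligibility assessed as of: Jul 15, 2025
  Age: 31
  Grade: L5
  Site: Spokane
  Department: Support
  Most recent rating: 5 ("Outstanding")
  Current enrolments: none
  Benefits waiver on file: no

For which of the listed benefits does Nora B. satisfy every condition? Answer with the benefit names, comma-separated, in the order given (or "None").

Service from 2024-10-07 to Jul 15, 2025: 281 days.
Medical Plan — status seasonal ✗ (requires full-time or temporary) → not eligible.
401(k) Plan — status seasonal ✗ (excluded) → not eligible.
Professional Development Fund — rating 5 ≥ 4 ✓; 30 hrs/wk ≥ 24 ✓; site Spokane ✗ (not Boise, Richmond, or Tampa) → not eligible.
Dental Plan — status seasonal ✓; no waiver, service 281 days < 3 years (≈1095 days) ✗ → not eligible.
Paid Family Leave — status seasonal ✗ (requires full-time or part-time) → not eligible.
Spot Bonus Program — service 281 days ≥ 60 days ✓; rating 5 ≥ 3 ✓; grade L5 ≥ L5 ✓ → eligible.
Stock Option Plan — status seasonal ✗ (requires full-time) → not eligible.

Spot Bonus Program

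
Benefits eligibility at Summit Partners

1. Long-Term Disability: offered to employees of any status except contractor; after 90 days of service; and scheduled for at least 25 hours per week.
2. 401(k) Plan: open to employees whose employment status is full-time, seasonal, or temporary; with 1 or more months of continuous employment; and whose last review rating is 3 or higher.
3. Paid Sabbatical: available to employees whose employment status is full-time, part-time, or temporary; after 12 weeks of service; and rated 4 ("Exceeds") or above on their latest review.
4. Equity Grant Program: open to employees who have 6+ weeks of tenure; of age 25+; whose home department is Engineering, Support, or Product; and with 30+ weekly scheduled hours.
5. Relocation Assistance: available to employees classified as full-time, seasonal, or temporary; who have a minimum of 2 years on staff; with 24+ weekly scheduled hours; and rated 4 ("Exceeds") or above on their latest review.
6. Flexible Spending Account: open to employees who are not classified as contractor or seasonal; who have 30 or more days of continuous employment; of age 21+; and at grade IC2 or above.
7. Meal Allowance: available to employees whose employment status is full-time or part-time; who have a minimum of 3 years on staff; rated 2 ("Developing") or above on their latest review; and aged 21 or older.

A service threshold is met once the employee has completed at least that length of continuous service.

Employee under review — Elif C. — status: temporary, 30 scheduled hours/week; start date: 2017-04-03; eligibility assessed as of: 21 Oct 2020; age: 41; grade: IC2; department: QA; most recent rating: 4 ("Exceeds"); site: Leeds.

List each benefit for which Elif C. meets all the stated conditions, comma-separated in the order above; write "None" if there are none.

Service from 2017-04-03 to 21 Oct 2020: 1297 days.
Long-Term Disability — status temporary ✓ (not excluded); service 1297 days ≥ 90 days ✓; 30 hrs/wk ≥ 25 ✓ → eligible.
401(k) Plan — status temporary ✓; service 1297 days ≥ 1 month (≈30 days) ✓; rating 4 ≥ 3 ✓ → eligible.
Paid Sabbatical — status temporary ✓; service 1297 days ≥ 12 weeks (≈84 days) ✓; rating 4 ≥ 4 ✓ → eligible.
Equity Grant Program — service 1297 days ≥ 6 weeks (≈42 days) ✓; age 41 ≥ 25 ✓; dept QA ✗ → not eligible.
Relocation Assistance — status temporary ✓; service 1297 days ≥ 2 years (≈730 days) ✓; 30 hrs/wk ≥ 24 ✓; rating 4 ≥ 4 ✓ → eligible.
Flexible Spending Account — status temporary ✓ (not excluded); service 1297 days ≥ 30 days ✓; age 41 ≥ 21 ✓; grade IC2 ≥ IC2 ✓ → eligible.
Meal Allowance — status temporary ✗ (requires full-time or part-time) → not eligible.

Long-Term Disability, 401(k) Plan, Paid Sabbatical, Relocation Assistance, Flexible Spending Account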